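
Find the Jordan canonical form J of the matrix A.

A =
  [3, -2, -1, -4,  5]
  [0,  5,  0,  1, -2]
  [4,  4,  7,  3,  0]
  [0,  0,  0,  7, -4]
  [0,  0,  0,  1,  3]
J_2(5) ⊕ J_2(5) ⊕ J_1(5)

The characteristic polynomial is
  det(x·I − A) = x^5 - 25*x^4 + 250*x^3 - 1250*x^2 + 3125*x - 3125 = (x - 5)^5

Eigenvalues and multiplicities (the geometric multiplicity of λ is n − rank(A − λI), which equals the number of Jordan blocks for λ):
  λ = 5: algebraic multiplicity = 5, geometric multiplicity = 3

Determining the block sizes for each eigenvalue:
  λ = 5: with am = 5 and gm = 3, the partition is not yet determined (e.g. several partitions of 5 into 3 parts exist). Let N = A − (5)·I. Computing rank(N^1) = 2, rank(N^2) = 0; the number of blocks of size ≥ j is rank(N^{j−1}) − rank(N^j), giving [3, 2]. So we have 2 block(s) of size 2, 1 block(s) of size 1 → block sizes [2, 2, 1]

Assembling the blocks gives a Jordan form
J =
  [5, 1, 0, 0, 0]
  [0, 5, 0, 0, 0]
  [0, 0, 5, 1, 0]
  [0, 0, 0, 5, 0]
  [0, 0, 0, 0, 5]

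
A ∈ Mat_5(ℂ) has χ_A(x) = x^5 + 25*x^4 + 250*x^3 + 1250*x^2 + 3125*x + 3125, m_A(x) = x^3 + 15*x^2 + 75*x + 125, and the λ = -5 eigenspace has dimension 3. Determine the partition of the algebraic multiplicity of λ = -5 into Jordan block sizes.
Block sizes for λ = -5: [3, 1, 1]

Step 1 — from the characteristic polynomial, algebraic multiplicity of λ = -5 is 5. From dim ker(A − (-5)·I) = 3, there are exactly 3 Jordan blocks for λ = -5.
Step 2 — from the minimal polynomial, the factor (x + 5)^3 tells us the largest block for λ = -5 has size 3.
Step 3 — with total size 5, 3 blocks, and largest block 3, the block sizes (in nonincreasing order) are [3, 1, 1].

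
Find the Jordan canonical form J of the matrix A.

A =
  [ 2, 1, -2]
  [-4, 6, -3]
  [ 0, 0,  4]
J_3(4)

The characteristic polynomial is
  det(x·I − A) = x^3 - 12*x^2 + 48*x - 64 = (x - 4)^3

Eigenvalues and multiplicities (the geometric multiplicity of λ is n − rank(A − λI), which equals the number of Jordan blocks for λ):
  λ = 4: algebraic multiplicity = 3, geometric multiplicity = 1

Determining the block sizes for each eigenvalue:
  λ = 4: one block (gm = 1), so the single block has size am = 3 → block sizes [3]

Assembling the blocks gives a Jordan form
J =
  [4, 1, 0]
  [0, 4, 1]
  [0, 0, 4]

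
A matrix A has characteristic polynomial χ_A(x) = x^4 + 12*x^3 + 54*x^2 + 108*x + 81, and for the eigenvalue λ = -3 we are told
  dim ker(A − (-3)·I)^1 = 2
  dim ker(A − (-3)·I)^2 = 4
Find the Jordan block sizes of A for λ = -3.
Block sizes for λ = -3: [2, 2]

From the dimensions of kernels of powers, the number of Jordan blocks of size at least j is d_j − d_{j−1} where d_j = dim ker(N^j) (with d_0 = 0). Computing the differences gives [2, 2].
The number of blocks of size exactly k is (#blocks of size ≥ k) − (#blocks of size ≥ k + 1), so the partition is: 2 block(s) of size 2.
In nonincreasing order the block sizes are [2, 2].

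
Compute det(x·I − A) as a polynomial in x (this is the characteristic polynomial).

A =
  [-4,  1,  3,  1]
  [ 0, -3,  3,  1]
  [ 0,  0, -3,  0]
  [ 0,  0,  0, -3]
x^4 + 13*x^3 + 63*x^2 + 135*x + 108

Expanding det(x·I − A) (e.g. by cofactor expansion or by noting that A is similar to its Jordan form J, which has the same characteristic polynomial as A) gives
  χ_A(x) = x^4 + 13*x^3 + 63*x^2 + 135*x + 108
which factors as (x + 3)^3*(x + 4). The eigenvalues (with algebraic multiplicities) are λ = -4 with multiplicity 1, λ = -3 with multiplicity 3.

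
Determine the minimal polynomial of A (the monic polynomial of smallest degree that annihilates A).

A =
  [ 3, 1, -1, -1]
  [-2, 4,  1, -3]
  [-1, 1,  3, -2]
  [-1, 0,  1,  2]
x^2 - 6*x + 9

The characteristic polynomial is χ_A(x) = (x - 3)^4, so the eigenvalues are known. The minimal polynomial is
  m_A(x) = Π_λ (x − λ)^{k_λ}
where k_λ is the size of the *largest* Jordan block for λ (equivalently, the smallest k with (A − λI)^k v = 0 for every generalised eigenvector v of λ).

  λ = 3: largest Jordan block has size 2, contributing (x − 3)^2

So m_A(x) = (x - 3)^2 = x^2 - 6*x + 9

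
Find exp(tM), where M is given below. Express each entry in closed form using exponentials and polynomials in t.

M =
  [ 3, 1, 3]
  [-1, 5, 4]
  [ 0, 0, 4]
e^{tM} =
  [-t*exp(4*t) + exp(4*t), t*exp(4*t), t^2*exp(4*t)/2 + 3*t*exp(4*t)]
  [-t*exp(4*t), t*exp(4*t) + exp(4*t), t^2*exp(4*t)/2 + 4*t*exp(4*t)]
  [0, 0, exp(4*t)]

Strategy: write M = P · J · P⁻¹ where J is a Jordan canonical form, so e^{tM} = P · e^{tJ} · P⁻¹, and e^{tJ} can be computed block-by-block.

M has Jordan form
J =
  [4, 1, 0]
  [0, 4, 1]
  [0, 0, 4]
(up to reordering of blocks).

Per-block formulas:
  For a 3×3 Jordan block J_3(4): exp(t · J_3(4)) = e^(4t)·(I + t·N + (t^2/2)·N^2), where N is the 3×3 nilpotent shift.

After assembling e^{tJ} and conjugating by P, we get:

e^{tM} =
  [-t*exp(4*t) + exp(4*t), t*exp(4*t), t^2*exp(4*t)/2 + 3*t*exp(4*t)]
  [-t*exp(4*t), t*exp(4*t) + exp(4*t), t^2*exp(4*t)/2 + 4*t*exp(4*t)]
  [0, 0, exp(4*t)]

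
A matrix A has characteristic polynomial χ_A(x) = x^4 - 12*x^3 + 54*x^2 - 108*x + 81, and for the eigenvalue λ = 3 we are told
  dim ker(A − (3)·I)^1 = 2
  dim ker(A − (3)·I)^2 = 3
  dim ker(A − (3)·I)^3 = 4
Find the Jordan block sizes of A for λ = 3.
Block sizes for λ = 3: [3, 1]

From the dimensions of kernels of powers, the number of Jordan blocks of size at least j is d_j − d_{j−1} where d_j = dim ker(N^j) (with d_0 = 0). Computing the differences gives [2, 1, 1].
The number of blocks of size exactly k is (#blocks of size ≥ k) − (#blocks of size ≥ k + 1), so the partition is: 1 block(s) of size 1, 1 block(s) of size 3.
In nonincreasing order the block sizes are [3, 1].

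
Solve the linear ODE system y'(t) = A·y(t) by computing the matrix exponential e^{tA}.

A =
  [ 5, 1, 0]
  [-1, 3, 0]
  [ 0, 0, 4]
e^{tA} =
  [t*exp(4*t) + exp(4*t), t*exp(4*t), 0]
  [-t*exp(4*t), -t*exp(4*t) + exp(4*t), 0]
  [0, 0, exp(4*t)]

Strategy: write A = P · J · P⁻¹ where J is a Jordan canonical form, so e^{tA} = P · e^{tJ} · P⁻¹, and e^{tJ} can be computed block-by-block.

A has Jordan form
J =
  [4, 1, 0]
  [0, 4, 0]
  [0, 0, 4]
(up to reordering of blocks).

Per-block formulas:
  For a 1×1 block at λ = 4: exp(t · [4]) = [e^(4t)].
  For a 2×2 Jordan block J_2(4): exp(t · J_2(4)) = e^(4t)·(I + t·N), where N is the 2×2 nilpotent shift.

After assembling e^{tJ} and conjugating by P, we get:

e^{tA} =
  [t*exp(4*t) + exp(4*t), t*exp(4*t), 0]
  [-t*exp(4*t), -t*exp(4*t) + exp(4*t), 0]
  [0, 0, exp(4*t)]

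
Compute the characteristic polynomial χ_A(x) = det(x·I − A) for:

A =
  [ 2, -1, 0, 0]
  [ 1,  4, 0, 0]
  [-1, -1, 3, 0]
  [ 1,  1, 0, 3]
x^4 - 12*x^3 + 54*x^2 - 108*x + 81

Expanding det(x·I − A) (e.g. by cofactor expansion or by noting that A is similar to its Jordan form J, which has the same characteristic polynomial as A) gives
  χ_A(x) = x^4 - 12*x^3 + 54*x^2 - 108*x + 81
which factors as (x - 3)^4. The eigenvalues (with algebraic multiplicities) are λ = 3 with multiplicity 4.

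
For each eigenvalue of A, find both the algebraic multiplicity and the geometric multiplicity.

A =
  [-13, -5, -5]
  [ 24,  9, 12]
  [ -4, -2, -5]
λ = -3: alg = 3, geom = 2

Step 1 — factor the characteristic polynomial to read off the algebraic multiplicities:
  χ_A(x) = (x + 3)^3

Step 2 — compute geometric multiplicities via the rank-nullity identity g(λ) = n − rank(A − λI):
  rank(A − (-3)·I) = 1, so dim ker(A − (-3)·I) = n − 1 = 2

Summary:
  λ = -3: algebraic multiplicity = 3, geometric multiplicity = 2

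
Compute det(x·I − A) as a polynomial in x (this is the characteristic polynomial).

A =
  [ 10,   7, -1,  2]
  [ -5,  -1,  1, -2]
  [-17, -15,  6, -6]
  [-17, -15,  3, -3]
x^4 - 12*x^3 + 54*x^2 - 108*x + 81

Expanding det(x·I − A) (e.g. by cofactor expansion or by noting that A is similar to its Jordan form J, which has the same characteristic polynomial as A) gives
  χ_A(x) = x^4 - 12*x^3 + 54*x^2 - 108*x + 81
which factors as (x - 3)^4. The eigenvalues (with algebraic multiplicities) are λ = 3 with multiplicity 4.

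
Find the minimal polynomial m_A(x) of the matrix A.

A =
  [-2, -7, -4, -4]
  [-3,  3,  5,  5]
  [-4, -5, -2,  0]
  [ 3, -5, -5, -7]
x^3 + 6*x^2 + 12*x + 8

The characteristic polynomial is χ_A(x) = (x + 2)^4, so the eigenvalues are known. The minimal polynomial is
  m_A(x) = Π_λ (x − λ)^{k_λ}
where k_λ is the size of the *largest* Jordan block for λ (equivalently, the smallest k with (A − λI)^k v = 0 for every generalised eigenvector v of λ).

  λ = -2: largest Jordan block has size 3, contributing (x + 2)^3

So m_A(x) = (x + 2)^3 = x^3 + 6*x^2 + 12*x + 8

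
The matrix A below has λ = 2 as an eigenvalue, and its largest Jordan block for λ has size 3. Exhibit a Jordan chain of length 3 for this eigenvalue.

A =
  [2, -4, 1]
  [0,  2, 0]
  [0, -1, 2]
A Jordan chain for λ = 2 of length 3:
v_1 = (-1, 0, 0)ᵀ
v_2 = (-4, 0, -1)ᵀ
v_3 = (0, 1, 0)ᵀ

Let N = A − (2)·I. We want v_3 with N^3 v_3 = 0 but N^2 v_3 ≠ 0; then v_{j-1} := N · v_j for j = 3, …, 2.

Pick v_3 = (0, 1, 0)ᵀ.
Then v_2 = N · v_3 = (-4, 0, -1)ᵀ.
Then v_1 = N · v_2 = (-1, 0, 0)ᵀ.

Sanity check: (A − (2)·I) v_1 = (0, 0, 0)ᵀ = 0. ✓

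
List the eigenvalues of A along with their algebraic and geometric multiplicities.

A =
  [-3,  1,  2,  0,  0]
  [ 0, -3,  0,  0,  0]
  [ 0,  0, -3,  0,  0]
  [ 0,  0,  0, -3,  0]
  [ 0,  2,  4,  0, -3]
λ = -3: alg = 5, geom = 4

Step 1 — factor the characteristic polynomial to read off the algebraic multiplicities:
  χ_A(x) = (x + 3)^5

Step 2 — compute geometric multiplicities via the rank-nullity identity g(λ) = n − rank(A − λI):
  rank(A − (-3)·I) = 1, so dim ker(A − (-3)·I) = n − 1 = 4

Summary:
  λ = -3: algebraic multiplicity = 5, geometric multiplicity = 4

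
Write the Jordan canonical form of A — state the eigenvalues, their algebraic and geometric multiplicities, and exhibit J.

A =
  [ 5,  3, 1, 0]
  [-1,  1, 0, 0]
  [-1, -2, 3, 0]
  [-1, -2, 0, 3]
J_3(3) ⊕ J_1(3)

The characteristic polynomial is
  det(x·I − A) = x^4 - 12*x^3 + 54*x^2 - 108*x + 81 = (x - 3)^4

Eigenvalues and multiplicities (the geometric multiplicity of λ is n − rank(A − λI), which equals the number of Jordan blocks for λ):
  λ = 3: algebraic multiplicity = 4, geometric multiplicity = 2

Determining the block sizes for each eigenvalue:
  λ = 3: with am = 4 and gm = 2, the partition is not yet determined (e.g. several partitions of 4 into 2 parts exist). Let N = A − (3)·I. Computing rank(N^1) = 2, rank(N^2) = 1, rank(N^3) = 0; the number of blocks of size ≥ j is rank(N^{j−1}) − rank(N^j), giving [2, 1, 1]. So we have 1 block(s) of size 3, 1 block(s) of size 1 → block sizes [3, 1]

Assembling the blocks gives a Jordan form
J =
  [3, 1, 0, 0]
  [0, 3, 1, 0]
  [0, 0, 3, 0]
  [0, 0, 0, 3]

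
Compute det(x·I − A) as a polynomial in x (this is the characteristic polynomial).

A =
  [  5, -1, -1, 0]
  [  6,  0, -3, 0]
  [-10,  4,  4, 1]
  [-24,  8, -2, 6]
x^4 - 15*x^3 + 84*x^2 - 208*x + 192

Expanding det(x·I − A) (e.g. by cofactor expansion or by noting that A is similar to its Jordan form J, which has the same characteristic polynomial as A) gives
  χ_A(x) = x^4 - 15*x^3 + 84*x^2 - 208*x + 192
which factors as (x - 4)^3*(x - 3). The eigenvalues (with algebraic multiplicities) are λ = 3 with multiplicity 1, λ = 4 with multiplicity 3.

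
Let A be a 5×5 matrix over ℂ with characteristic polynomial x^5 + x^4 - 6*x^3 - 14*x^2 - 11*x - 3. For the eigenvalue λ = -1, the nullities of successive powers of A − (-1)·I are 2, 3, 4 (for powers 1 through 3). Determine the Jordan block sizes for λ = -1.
Block sizes for λ = -1: [3, 1]

From the dimensions of kernels of powers, the number of Jordan blocks of size at least j is d_j − d_{j−1} where d_j = dim ker(N^j) (with d_0 = 0). Computing the differences gives [2, 1, 1].
The number of blocks of size exactly k is (#blocks of size ≥ k) − (#blocks of size ≥ k + 1), so the partition is: 1 block(s) of size 1, 1 block(s) of size 3.
In nonincreasing order the block sizes are [3, 1].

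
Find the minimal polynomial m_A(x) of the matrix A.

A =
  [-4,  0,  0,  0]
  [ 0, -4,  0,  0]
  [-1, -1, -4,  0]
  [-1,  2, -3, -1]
x^3 + 9*x^2 + 24*x + 16

The characteristic polynomial is χ_A(x) = (x + 1)*(x + 4)^3, so the eigenvalues are known. The minimal polynomial is
  m_A(x) = Π_λ (x − λ)^{k_λ}
where k_λ is the size of the *largest* Jordan block for λ (equivalently, the smallest k with (A − λI)^k v = 0 for every generalised eigenvector v of λ).

  λ = -4: largest Jordan block has size 2, contributing (x + 4)^2
  λ = -1: largest Jordan block has size 1, contributing (x + 1)

So m_A(x) = (x + 1)*(x + 4)^2 = x^3 + 9*x^2 + 24*x + 16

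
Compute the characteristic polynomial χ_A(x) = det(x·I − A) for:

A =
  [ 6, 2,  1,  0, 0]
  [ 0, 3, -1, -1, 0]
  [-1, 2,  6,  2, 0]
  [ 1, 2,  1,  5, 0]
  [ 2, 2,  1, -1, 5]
x^5 - 25*x^4 + 250*x^3 - 1250*x^2 + 3125*x - 3125

Expanding det(x·I − A) (e.g. by cofactor expansion or by noting that A is similar to its Jordan form J, which has the same characteristic polynomial as A) gives
  χ_A(x) = x^5 - 25*x^4 + 250*x^3 - 1250*x^2 + 3125*x - 3125
which factors as (x - 5)^5. The eigenvalues (with algebraic multiplicities) are λ = 5 with multiplicity 5.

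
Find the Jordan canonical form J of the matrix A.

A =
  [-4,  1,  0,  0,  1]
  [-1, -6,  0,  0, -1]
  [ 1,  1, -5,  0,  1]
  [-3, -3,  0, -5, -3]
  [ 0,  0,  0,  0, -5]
J_2(-5) ⊕ J_1(-5) ⊕ J_1(-5) ⊕ J_1(-5)

The characteristic polynomial is
  det(x·I − A) = x^5 + 25*x^4 + 250*x^3 + 1250*x^2 + 3125*x + 3125 = (x + 5)^5

Eigenvalues and multiplicities (the geometric multiplicity of λ is n − rank(A − λI), which equals the number of Jordan blocks for λ):
  λ = -5: algebraic multiplicity = 5, geometric multiplicity = 4

Determining the block sizes for each eigenvalue:
  λ = -5: 4 blocks summing to 5 forces exactly one block of size 2 and the rest size 1 → block sizes [2, 1, 1, 1]

Assembling the blocks gives a Jordan form
J =
  [-5,  1,  0,  0,  0]
  [ 0, -5,  0,  0,  0]
  [ 0,  0, -5,  0,  0]
  [ 0,  0,  0, -5,  0]
  [ 0,  0,  0,  0, -5]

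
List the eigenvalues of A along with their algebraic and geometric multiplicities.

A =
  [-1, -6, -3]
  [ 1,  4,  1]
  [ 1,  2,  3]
λ = 2: alg = 3, geom = 2

Step 1 — factor the characteristic polynomial to read off the algebraic multiplicities:
  χ_A(x) = (x - 2)^3

Step 2 — compute geometric multiplicities via the rank-nullity identity g(λ) = n − rank(A − λI):
  rank(A − (2)·I) = 1, so dim ker(A − (2)·I) = n − 1 = 2

Summary:
  λ = 2: algebraic multiplicity = 3, geometric multiplicity = 2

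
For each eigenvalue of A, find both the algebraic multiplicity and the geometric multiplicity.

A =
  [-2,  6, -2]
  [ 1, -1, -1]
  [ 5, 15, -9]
λ = -4: alg = 3, geom = 2

Step 1 — factor the characteristic polynomial to read off the algebraic multiplicities:
  χ_A(x) = (x + 4)^3

Step 2 — compute geometric multiplicities via the rank-nullity identity g(λ) = n − rank(A − λI):
  rank(A − (-4)·I) = 1, so dim ker(A − (-4)·I) = n − 1 = 2

Summary:
  λ = -4: algebraic multiplicity = 3, geometric multiplicity = 2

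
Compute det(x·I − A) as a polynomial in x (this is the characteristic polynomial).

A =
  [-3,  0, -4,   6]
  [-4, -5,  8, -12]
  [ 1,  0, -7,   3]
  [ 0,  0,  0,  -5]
x^4 + 20*x^3 + 150*x^2 + 500*x + 625

Expanding det(x·I − A) (e.g. by cofactor expansion or by noting that A is similar to its Jordan form J, which has the same characteristic polynomial as A) gives
  χ_A(x) = x^4 + 20*x^3 + 150*x^2 + 500*x + 625
which factors as (x + 5)^4. The eigenvalues (with algebraic multiplicities) are λ = -5 with multiplicity 4.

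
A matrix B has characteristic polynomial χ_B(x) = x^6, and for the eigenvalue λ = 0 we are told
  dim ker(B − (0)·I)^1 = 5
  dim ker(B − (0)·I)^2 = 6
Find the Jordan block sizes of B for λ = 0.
Block sizes for λ = 0: [2, 1, 1, 1, 1]

From the dimensions of kernels of powers, the number of Jordan blocks of size at least j is d_j − d_{j−1} where d_j = dim ker(N^j) (with d_0 = 0). Computing the differences gives [5, 1].
The number of blocks of size exactly k is (#blocks of size ≥ k) − (#blocks of size ≥ k + 1), so the partition is: 4 block(s) of size 1, 1 block(s) of size 2.
In nonincreasing order the block sizes are [2, 1, 1, 1, 1].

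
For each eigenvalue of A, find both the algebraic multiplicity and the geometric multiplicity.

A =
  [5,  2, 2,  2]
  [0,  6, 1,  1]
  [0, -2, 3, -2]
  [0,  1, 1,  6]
λ = 5: alg = 4, geom = 3

Step 1 — factor the characteristic polynomial to read off the algebraic multiplicities:
  χ_A(x) = (x - 5)^4

Step 2 — compute geometric multiplicities via the rank-nullity identity g(λ) = n − rank(A − λI):
  rank(A − (5)·I) = 1, so dim ker(A − (5)·I) = n − 1 = 3

Summary:
  λ = 5: algebraic multiplicity = 4, geometric multiplicity = 3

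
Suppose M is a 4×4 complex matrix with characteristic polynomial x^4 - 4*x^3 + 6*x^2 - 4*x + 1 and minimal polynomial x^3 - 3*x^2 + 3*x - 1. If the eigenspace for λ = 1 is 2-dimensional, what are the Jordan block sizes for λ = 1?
Block sizes for λ = 1: [3, 1]

Step 1 — from the characteristic polynomial, algebraic multiplicity of λ = 1 is 4. From dim ker(M − (1)·I) = 2, there are exactly 2 Jordan blocks for λ = 1.
Step 2 — from the minimal polynomial, the factor (x − 1)^3 tells us the largest block for λ = 1 has size 3.
Step 3 — with total size 4, 2 blocks, and largest block 3, the block sizes (in nonincreasing order) are [3, 1].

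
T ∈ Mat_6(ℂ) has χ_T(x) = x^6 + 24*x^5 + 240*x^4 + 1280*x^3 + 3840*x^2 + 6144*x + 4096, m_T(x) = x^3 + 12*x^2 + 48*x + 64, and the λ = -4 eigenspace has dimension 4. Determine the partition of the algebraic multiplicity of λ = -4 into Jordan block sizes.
Block sizes for λ = -4: [3, 1, 1, 1]

Step 1 — from the characteristic polynomial, algebraic multiplicity of λ = -4 is 6. From dim ker(T − (-4)·I) = 4, there are exactly 4 Jordan blocks for λ = -4.
Step 2 — from the minimal polynomial, the factor (x + 4)^3 tells us the largest block for λ = -4 has size 3.
Step 3 — with total size 6, 4 blocks, and largest block 3, the block sizes (in nonincreasing order) are [3, 1, 1, 1].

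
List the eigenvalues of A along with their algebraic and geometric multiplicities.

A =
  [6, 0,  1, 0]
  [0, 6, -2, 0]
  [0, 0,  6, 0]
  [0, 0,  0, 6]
λ = 6: alg = 4, geom = 3

Step 1 — factor the characteristic polynomial to read off the algebraic multiplicities:
  χ_A(x) = (x - 6)^4

Step 2 — compute geometric multiplicities via the rank-nullity identity g(λ) = n − rank(A − λI):
  rank(A − (6)·I) = 1, so dim ker(A − (6)·I) = n − 1 = 3

Summary:
  λ = 6: algebraic multiplicity = 4, geometric multiplicity = 3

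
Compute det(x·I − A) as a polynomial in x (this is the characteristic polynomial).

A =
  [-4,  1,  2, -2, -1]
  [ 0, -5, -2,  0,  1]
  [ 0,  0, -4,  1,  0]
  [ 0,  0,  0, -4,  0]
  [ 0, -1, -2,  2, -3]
x^5 + 20*x^4 + 160*x^3 + 640*x^2 + 1280*x + 1024

Expanding det(x·I − A) (e.g. by cofactor expansion or by noting that A is similar to its Jordan form J, which has the same characteristic polynomial as A) gives
  χ_A(x) = x^5 + 20*x^4 + 160*x^3 + 640*x^2 + 1280*x + 1024
which factors as (x + 4)^5. The eigenvalues (with algebraic multiplicities) are λ = -4 with multiplicity 5.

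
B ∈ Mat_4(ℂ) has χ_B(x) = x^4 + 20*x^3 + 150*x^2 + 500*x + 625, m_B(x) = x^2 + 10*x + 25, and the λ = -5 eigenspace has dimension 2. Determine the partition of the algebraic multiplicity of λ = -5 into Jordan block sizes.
Block sizes for λ = -5: [2, 2]

Step 1 — from the characteristic polynomial, algebraic multiplicity of λ = -5 is 4. From dim ker(B − (-5)·I) = 2, there are exactly 2 Jordan blocks for λ = -5.
Step 2 — from the minimal polynomial, the factor (x + 5)^2 tells us the largest block for λ = -5 has size 2.
Step 3 — with total size 4, 2 blocks, and largest block 2, the block sizes (in nonincreasing order) are [2, 2].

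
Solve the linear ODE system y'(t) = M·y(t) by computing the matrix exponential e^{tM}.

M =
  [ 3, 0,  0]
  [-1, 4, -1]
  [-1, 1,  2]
e^{tM} =
  [exp(3*t), 0, 0]
  [-t*exp(3*t), t*exp(3*t) + exp(3*t), -t*exp(3*t)]
  [-t*exp(3*t), t*exp(3*t), -t*exp(3*t) + exp(3*t)]

Strategy: write M = P · J · P⁻¹ where J is a Jordan canonical form, so e^{tM} = P · e^{tJ} · P⁻¹, and e^{tJ} can be computed block-by-block.

M has Jordan form
J =
  [3, 1, 0]
  [0, 3, 0]
  [0, 0, 3]
(up to reordering of blocks).

Per-block formulas:
  For a 1×1 block at λ = 3: exp(t · [3]) = [e^(3t)].
  For a 2×2 Jordan block J_2(3): exp(t · J_2(3)) = e^(3t)·(I + t·N), where N is the 2×2 nilpotent shift.

After assembling e^{tJ} and conjugating by P, we get:

e^{tM} =
  [exp(3*t), 0, 0]
  [-t*exp(3*t), t*exp(3*t) + exp(3*t), -t*exp(3*t)]
  [-t*exp(3*t), t*exp(3*t), -t*exp(3*t) + exp(3*t)]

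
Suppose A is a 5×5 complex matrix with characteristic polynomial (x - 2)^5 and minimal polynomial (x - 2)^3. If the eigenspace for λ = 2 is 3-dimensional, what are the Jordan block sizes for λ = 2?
Block sizes for λ = 2: [3, 1, 1]

Step 1 — from the characteristic polynomial, algebraic multiplicity of λ = 2 is 5. From dim ker(A − (2)·I) = 3, there are exactly 3 Jordan blocks for λ = 2.
Step 2 — from the minimal polynomial, the factor (x − 2)^3 tells us the largest block for λ = 2 has size 3.
Step 3 — with total size 5, 3 blocks, and largest block 3, the block sizes (in nonincreasing order) are [3, 1, 1].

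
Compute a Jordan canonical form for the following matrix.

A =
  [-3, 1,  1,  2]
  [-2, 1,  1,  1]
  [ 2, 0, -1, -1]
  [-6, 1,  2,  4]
J_3(0) ⊕ J_1(1)

The characteristic polynomial is
  det(x·I − A) = x^4 - x^3 = x^3*(x - 1)

Eigenvalues and multiplicities (the geometric multiplicity of λ is n − rank(A − λI), which equals the number of Jordan blocks for λ):
  λ = 0: algebraic multiplicity = 3, geometric multiplicity = 1
  λ = 1: algebraic multiplicity = 1, geometric multiplicity = 1

Determining the block sizes for each eigenvalue:
  λ = 0: one block (gm = 1), so the single block has size am = 3 → block sizes [3]
  λ = 1: one block (gm = 1), so the single block has size am = 1 → block sizes [1]

Assembling the blocks gives a Jordan form
J =
  [0, 1, 0, 0]
  [0, 0, 1, 0]
  [0, 0, 0, 0]
  [0, 0, 0, 1]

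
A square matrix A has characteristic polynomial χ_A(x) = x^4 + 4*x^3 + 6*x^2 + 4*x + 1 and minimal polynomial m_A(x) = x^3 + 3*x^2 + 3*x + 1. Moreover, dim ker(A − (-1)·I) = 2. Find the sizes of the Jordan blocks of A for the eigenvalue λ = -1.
Block sizes for λ = -1: [3, 1]

Step 1 — from the characteristic polynomial, algebraic multiplicity of λ = -1 is 4. From dim ker(A − (-1)·I) = 2, there are exactly 2 Jordan blocks for λ = -1.
Step 2 — from the minimal polynomial, the factor (x + 1)^3 tells us the largest block for λ = -1 has size 3.
Step 3 — with total size 4, 2 blocks, and largest block 3, the block sizes (in nonincreasing order) are [3, 1].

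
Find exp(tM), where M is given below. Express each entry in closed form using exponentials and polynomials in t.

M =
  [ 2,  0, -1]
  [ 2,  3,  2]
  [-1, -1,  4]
e^{tM} =
  [t^2*exp(3*t) - t*exp(3*t) + exp(3*t), t^2*exp(3*t)/2, -t*exp(3*t)]
  [-2*t^2*exp(3*t) + 2*t*exp(3*t), -t^2*exp(3*t) + exp(3*t), 2*t*exp(3*t)]
  [-t^2*exp(3*t) - t*exp(3*t), -t^2*exp(3*t)/2 - t*exp(3*t), t*exp(3*t) + exp(3*t)]

Strategy: write M = P · J · P⁻¹ where J is a Jordan canonical form, so e^{tM} = P · e^{tJ} · P⁻¹, and e^{tJ} can be computed block-by-block.

M has Jordan form
J =
  [3, 1, 0]
  [0, 3, 1]
  [0, 0, 3]
(up to reordering of blocks).

Per-block formulas:
  For a 3×3 Jordan block J_3(3): exp(t · J_3(3)) = e^(3t)·(I + t·N + (t^2/2)·N^2), where N is the 3×3 nilpotent shift.

After assembling e^{tJ} and conjugating by P, we get:

e^{tM} =
  [t^2*exp(3*t) - t*exp(3*t) + exp(3*t), t^2*exp(3*t)/2, -t*exp(3*t)]
  [-2*t^2*exp(3*t) + 2*t*exp(3*t), -t^2*exp(3*t) + exp(3*t), 2*t*exp(3*t)]
  [-t^2*exp(3*t) - t*exp(3*t), -t^2*exp(3*t)/2 - t*exp(3*t), t*exp(3*t) + exp(3*t)]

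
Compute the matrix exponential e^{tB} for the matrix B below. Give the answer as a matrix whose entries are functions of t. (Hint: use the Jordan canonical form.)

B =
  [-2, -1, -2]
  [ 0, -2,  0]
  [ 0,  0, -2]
e^{tB} =
  [exp(-2*t), -t*exp(-2*t), -2*t*exp(-2*t)]
  [0, exp(-2*t), 0]
  [0, 0, exp(-2*t)]

Strategy: write B = P · J · P⁻¹ where J is a Jordan canonical form, so e^{tB} = P · e^{tJ} · P⁻¹, and e^{tJ} can be computed block-by-block.

B has Jordan form
J =
  [-2,  1,  0]
  [ 0, -2,  0]
  [ 0,  0, -2]
(up to reordering of blocks).

Per-block formulas:
  For a 1×1 block at λ = -2: exp(t · [-2]) = [e^(-2t)].
  For a 2×2 Jordan block J_2(-2): exp(t · J_2(-2)) = e^(-2t)·(I + t·N), where N is the 2×2 nilpotent shift.

After assembling e^{tJ} and conjugating by P, we get:

e^{tB} =
  [exp(-2*t), -t*exp(-2*t), -2*t*exp(-2*t)]
  [0, exp(-2*t), 0]
  [0, 0, exp(-2*t)]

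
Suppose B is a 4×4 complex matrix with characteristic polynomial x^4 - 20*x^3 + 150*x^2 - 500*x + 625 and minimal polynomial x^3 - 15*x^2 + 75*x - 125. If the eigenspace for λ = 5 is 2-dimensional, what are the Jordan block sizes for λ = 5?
Block sizes for λ = 5: [3, 1]

Step 1 — from the characteristic polynomial, algebraic multiplicity of λ = 5 is 4. From dim ker(B − (5)·I) = 2, there are exactly 2 Jordan blocks for λ = 5.
Step 2 — from the minimal polynomial, the factor (x − 5)^3 tells us the largest block for λ = 5 has size 3.
Step 3 — with total size 4, 2 blocks, and largest block 3, the block sizes (in nonincreasing order) are [3, 1].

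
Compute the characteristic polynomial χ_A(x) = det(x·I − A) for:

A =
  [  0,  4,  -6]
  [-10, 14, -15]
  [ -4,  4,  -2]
x^3 - 12*x^2 + 48*x - 64

Expanding det(x·I − A) (e.g. by cofactor expansion or by noting that A is similar to its Jordan form J, which has the same characteristic polynomial as A) gives
  χ_A(x) = x^3 - 12*x^2 + 48*x - 64
which factors as (x - 4)^3. The eigenvalues (with algebraic multiplicities) are λ = 4 with multiplicity 3.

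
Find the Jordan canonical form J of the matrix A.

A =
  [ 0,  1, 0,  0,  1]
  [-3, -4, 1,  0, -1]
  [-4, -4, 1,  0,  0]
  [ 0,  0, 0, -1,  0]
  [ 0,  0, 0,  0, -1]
J_3(-1) ⊕ J_1(-1) ⊕ J_1(-1)

The characteristic polynomial is
  det(x·I − A) = x^5 + 5*x^4 + 10*x^3 + 10*x^2 + 5*x + 1 = (x + 1)^5

Eigenvalues and multiplicities (the geometric multiplicity of λ is n − rank(A − λI), which equals the number of Jordan blocks for λ):
  λ = -1: algebraic multiplicity = 5, geometric multiplicity = 3

Determining the block sizes for each eigenvalue:
  λ = -1: with am = 5 and gm = 3, the partition is not yet determined (e.g. several partitions of 5 into 3 parts exist). Let N = A − (-1)·I. Computing rank(N^1) = 2, rank(N^2) = 1, rank(N^3) = 0; the number of blocks of size ≥ j is rank(N^{j−1}) − rank(N^j), giving [3, 1, 1]. So we have 1 block(s) of size 3, 2 block(s) of size 1 → block sizes [3, 1, 1]

Assembling the blocks gives a Jordan form
J =
  [-1,  1,  0,  0,  0]
  [ 0, -1,  1,  0,  0]
  [ 0,  0, -1,  0,  0]
  [ 0,  0,  0, -1,  0]
  [ 0,  0,  0,  0, -1]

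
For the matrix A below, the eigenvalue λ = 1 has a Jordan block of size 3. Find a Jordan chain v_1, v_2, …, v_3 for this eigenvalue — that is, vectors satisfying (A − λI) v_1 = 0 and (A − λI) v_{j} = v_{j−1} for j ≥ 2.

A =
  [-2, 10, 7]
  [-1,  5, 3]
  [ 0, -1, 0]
A Jordan chain for λ = 1 of length 3:
v_1 = (-1, -1, 1)ᵀ
v_2 = (-3, -1, 0)ᵀ
v_3 = (1, 0, 0)ᵀ

Let N = A − (1)·I. We want v_3 with N^3 v_3 = 0 but N^2 v_3 ≠ 0; then v_{j-1} := N · v_j for j = 3, …, 2.

Pick v_3 = (1, 0, 0)ᵀ.
Then v_2 = N · v_3 = (-3, -1, 0)ᵀ.
Then v_1 = N · v_2 = (-1, -1, 1)ᵀ.

Sanity check: (A − (1)·I) v_1 = (0, 0, 0)ᵀ = 0. ✓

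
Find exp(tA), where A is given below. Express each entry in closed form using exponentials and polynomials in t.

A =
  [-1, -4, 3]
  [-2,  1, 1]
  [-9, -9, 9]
e^{tA} =
  [-3*t^2*exp(3*t)/2 - 4*t*exp(3*t) + exp(3*t), -3*t^2*exp(3*t)/2 - 4*t*exp(3*t), t^2*exp(3*t) + 3*t*exp(3*t)]
  [3*t^2*exp(3*t)/2 - 2*t*exp(3*t), 3*t^2*exp(3*t)/2 - 2*t*exp(3*t) + exp(3*t), -t^2*exp(3*t) + t*exp(3*t)]
  [-9*t*exp(3*t), -9*t*exp(3*t), 6*t*exp(3*t) + exp(3*t)]

Strategy: write A = P · J · P⁻¹ where J is a Jordan canonical form, so e^{tA} = P · e^{tJ} · P⁻¹, and e^{tJ} can be computed block-by-block.

A has Jordan form
J =
  [3, 1, 0]
  [0, 3, 1]
  [0, 0, 3]
(up to reordering of blocks).

Per-block formulas:
  For a 3×3 Jordan block J_3(3): exp(t · J_3(3)) = e^(3t)·(I + t·N + (t^2/2)·N^2), where N is the 3×3 nilpotent shift.

After assembling e^{tJ} and conjugating by P, we get:

e^{tA} =
  [-3*t^2*exp(3*t)/2 - 4*t*exp(3*t) + exp(3*t), -3*t^2*exp(3*t)/2 - 4*t*exp(3*t), t^2*exp(3*t) + 3*t*exp(3*t)]
  [3*t^2*exp(3*t)/2 - 2*t*exp(3*t), 3*t^2*exp(3*t)/2 - 2*t*exp(3*t) + exp(3*t), -t^2*exp(3*t) + t*exp(3*t)]
  [-9*t*exp(3*t), -9*t*exp(3*t), 6*t*exp(3*t) + exp(3*t)]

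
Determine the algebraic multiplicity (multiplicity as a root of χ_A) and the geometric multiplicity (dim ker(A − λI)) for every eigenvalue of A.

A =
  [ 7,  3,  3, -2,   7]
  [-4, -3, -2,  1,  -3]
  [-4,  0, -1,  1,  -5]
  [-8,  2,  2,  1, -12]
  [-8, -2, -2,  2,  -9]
λ = -1: alg = 5, geom = 3

Step 1 — factor the characteristic polynomial to read off the algebraic multiplicities:
  χ_A(x) = (x + 1)^5

Step 2 — compute geometric multiplicities via the rank-nullity identity g(λ) = n − rank(A − λI):
  rank(A − (-1)·I) = 2, so dim ker(A − (-1)·I) = n − 2 = 3

Summary:
  λ = -1: algebraic multiplicity = 5, geometric multiplicity = 3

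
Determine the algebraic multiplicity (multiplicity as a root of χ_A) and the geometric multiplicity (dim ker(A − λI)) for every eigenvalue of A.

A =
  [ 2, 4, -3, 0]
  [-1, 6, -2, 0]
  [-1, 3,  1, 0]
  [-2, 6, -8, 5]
λ = 3: alg = 3, geom = 1; λ = 5: alg = 1, geom = 1

Step 1 — factor the characteristic polynomial to read off the algebraic multiplicities:
  χ_A(x) = (x - 5)*(x - 3)^3

Step 2 — compute geometric multiplicities via the rank-nullity identity g(λ) = n − rank(A − λI):
  rank(A − (3)·I) = 3, so dim ker(A − (3)·I) = n − 3 = 1
  rank(A − (5)·I) = 3, so dim ker(A − (5)·I) = n − 3 = 1

Summary:
  λ = 3: algebraic multiplicity = 3, geometric multiplicity = 1
  λ = 5: algebraic multiplicity = 1, geometric multiplicity = 1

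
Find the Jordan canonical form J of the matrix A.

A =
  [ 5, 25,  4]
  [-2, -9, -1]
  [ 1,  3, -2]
J_3(-2)

The characteristic polynomial is
  det(x·I − A) = x^3 + 6*x^2 + 12*x + 8 = (x + 2)^3

Eigenvalues and multiplicities (the geometric multiplicity of λ is n − rank(A − λI), which equals the number of Jordan blocks for λ):
  λ = -2: algebraic multiplicity = 3, geometric multiplicity = 1

Determining the block sizes for each eigenvalue:
  λ = -2: one block (gm = 1), so the single block has size am = 3 → block sizes [3]

Assembling the blocks gives a Jordan form
J =
  [-2,  1,  0]
  [ 0, -2,  1]
  [ 0,  0, -2]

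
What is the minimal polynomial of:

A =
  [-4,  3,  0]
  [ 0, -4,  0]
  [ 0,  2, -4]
x^2 + 8*x + 16

The characteristic polynomial is χ_A(x) = (x + 4)^3, so the eigenvalues are known. The minimal polynomial is
  m_A(x) = Π_λ (x − λ)^{k_λ}
where k_λ is the size of the *largest* Jordan block for λ (equivalently, the smallest k with (A − λI)^k v = 0 for every generalised eigenvector v of λ).

  λ = -4: largest Jordan block has size 2, contributing (x + 4)^2

So m_A(x) = (x + 4)^2 = x^2 + 8*x + 16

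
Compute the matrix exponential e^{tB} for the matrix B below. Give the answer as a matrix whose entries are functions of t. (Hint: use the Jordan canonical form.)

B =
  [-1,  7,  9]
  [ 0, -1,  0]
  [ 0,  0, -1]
e^{tB} =
  [exp(-t), 7*t*exp(-t), 9*t*exp(-t)]
  [0, exp(-t), 0]
  [0, 0, exp(-t)]

Strategy: write B = P · J · P⁻¹ where J is a Jordan canonical form, so e^{tB} = P · e^{tJ} · P⁻¹, and e^{tJ} can be computed block-by-block.

B has Jordan form
J =
  [-1,  1,  0]
  [ 0, -1,  0]
  [ 0,  0, -1]
(up to reordering of blocks).

Per-block formulas:
  For a 1×1 block at λ = -1: exp(t · [-1]) = [e^(-1t)].
  For a 2×2 Jordan block J_2(-1): exp(t · J_2(-1)) = e^(-1t)·(I + t·N), where N is the 2×2 nilpotent shift.

After assembling e^{tJ} and conjugating by P, we get:

e^{tB} =
  [exp(-t), 7*t*exp(-t), 9*t*exp(-t)]
  [0, exp(-t), 0]
  [0, 0, exp(-t)]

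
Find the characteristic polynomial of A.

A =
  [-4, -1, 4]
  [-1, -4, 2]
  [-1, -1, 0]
x^3 + 8*x^2 + 21*x + 18

Expanding det(x·I − A) (e.g. by cofactor expansion or by noting that A is similar to its Jordan form J, which has the same characteristic polynomial as A) gives
  χ_A(x) = x^3 + 8*x^2 + 21*x + 18
which factors as (x + 2)*(x + 3)^2. The eigenvalues (with algebraic multiplicities) are λ = -3 with multiplicity 2, λ = -2 with multiplicity 1.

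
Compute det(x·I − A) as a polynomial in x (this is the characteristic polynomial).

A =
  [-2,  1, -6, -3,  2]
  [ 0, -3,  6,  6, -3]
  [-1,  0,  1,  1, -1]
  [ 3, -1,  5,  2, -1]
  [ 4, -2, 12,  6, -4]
x^5 + 6*x^4 + 9*x^3

Expanding det(x·I − A) (e.g. by cofactor expansion or by noting that A is similar to its Jordan form J, which has the same characteristic polynomial as A) gives
  χ_A(x) = x^5 + 6*x^4 + 9*x^3
which factors as x^3*(x + 3)^2. The eigenvalues (with algebraic multiplicities) are λ = -3 with multiplicity 2, λ = 0 with multiplicity 3.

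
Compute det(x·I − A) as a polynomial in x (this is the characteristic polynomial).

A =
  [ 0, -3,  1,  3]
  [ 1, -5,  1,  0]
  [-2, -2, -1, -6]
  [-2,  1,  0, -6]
x^4 + 12*x^3 + 54*x^2 + 108*x + 81

Expanding det(x·I − A) (e.g. by cofactor expansion or by noting that A is similar to its Jordan form J, which has the same characteristic polynomial as A) gives
  χ_A(x) = x^4 + 12*x^3 + 54*x^2 + 108*x + 81
which factors as (x + 3)^4. The eigenvalues (with algebraic multiplicities) are λ = -3 with multiplicity 4.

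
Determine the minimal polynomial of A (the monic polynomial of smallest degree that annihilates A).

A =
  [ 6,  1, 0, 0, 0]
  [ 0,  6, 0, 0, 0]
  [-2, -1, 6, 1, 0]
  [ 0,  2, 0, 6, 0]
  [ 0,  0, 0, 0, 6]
x^2 - 12*x + 36

The characteristic polynomial is χ_A(x) = (x - 6)^5, so the eigenvalues are known. The minimal polynomial is
  m_A(x) = Π_λ (x − λ)^{k_λ}
where k_λ is the size of the *largest* Jordan block for λ (equivalently, the smallest k with (A − λI)^k v = 0 for every generalised eigenvector v of λ).

  λ = 6: largest Jordan block has size 2, contributing (x − 6)^2

So m_A(x) = (x - 6)^2 = x^2 - 12*x + 36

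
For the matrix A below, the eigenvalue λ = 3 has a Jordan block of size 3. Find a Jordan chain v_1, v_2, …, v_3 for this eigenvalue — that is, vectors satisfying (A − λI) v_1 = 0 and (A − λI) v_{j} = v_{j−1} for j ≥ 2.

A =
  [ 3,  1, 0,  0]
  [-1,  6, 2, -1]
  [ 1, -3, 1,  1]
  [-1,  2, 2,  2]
A Jordan chain for λ = 3 of length 3:
v_1 = (-1, 0, 0, 1)ᵀ
v_2 = (0, -1, 1, -1)ᵀ
v_3 = (1, 0, 0, 0)ᵀ

Let N = A − (3)·I. We want v_3 with N^3 v_3 = 0 but N^2 v_3 ≠ 0; then v_{j-1} := N · v_j for j = 3, …, 2.

Pick v_3 = (1, 0, 0, 0)ᵀ.
Then v_2 = N · v_3 = (0, -1, 1, -1)ᵀ.
Then v_1 = N · v_2 = (-1, 0, 0, 1)ᵀ.

Sanity check: (A − (3)·I) v_1 = (0, 0, 0, 0)ᵀ = 0. ✓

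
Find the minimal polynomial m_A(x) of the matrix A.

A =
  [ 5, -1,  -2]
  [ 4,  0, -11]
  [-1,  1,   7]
x^3 - 12*x^2 + 48*x - 64

The characteristic polynomial is χ_A(x) = (x - 4)^3, so the eigenvalues are known. The minimal polynomial is
  m_A(x) = Π_λ (x − λ)^{k_λ}
where k_λ is the size of the *largest* Jordan block for λ (equivalently, the smallest k with (A − λI)^k v = 0 for every generalised eigenvector v of λ).

  λ = 4: largest Jordan block has size 3, contributing (x − 4)^3

So m_A(x) = (x - 4)^3 = x^3 - 12*x^2 + 48*x - 64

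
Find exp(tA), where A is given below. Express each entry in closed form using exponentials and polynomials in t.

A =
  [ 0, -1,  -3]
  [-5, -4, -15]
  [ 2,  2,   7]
e^{tA} =
  [-t*exp(t) + exp(t), -t*exp(t), -3*t*exp(t)]
  [-5*t*exp(t), -5*t*exp(t) + exp(t), -15*t*exp(t)]
  [2*t*exp(t), 2*t*exp(t), 6*t*exp(t) + exp(t)]

Strategy: write A = P · J · P⁻¹ where J is a Jordan canonical form, so e^{tA} = P · e^{tJ} · P⁻¹, and e^{tJ} can be computed block-by-block.

A has Jordan form
J =
  [1, 1, 0]
  [0, 1, 0]
  [0, 0, 1]
(up to reordering of blocks).

Per-block formulas:
  For a 1×1 block at λ = 1: exp(t · [1]) = [e^(1t)].
  For a 2×2 Jordan block J_2(1): exp(t · J_2(1)) = e^(1t)·(I + t·N), where N is the 2×2 nilpotent shift.

After assembling e^{tJ} and conjugating by P, we get:

e^{tA} =
  [-t*exp(t) + exp(t), -t*exp(t), -3*t*exp(t)]
  [-5*t*exp(t), -5*t*exp(t) + exp(t), -15*t*exp(t)]
  [2*t*exp(t), 2*t*exp(t), 6*t*exp(t) + exp(t)]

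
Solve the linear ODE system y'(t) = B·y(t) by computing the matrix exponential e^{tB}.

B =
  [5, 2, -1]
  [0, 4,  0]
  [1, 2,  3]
e^{tB} =
  [t*exp(4*t) + exp(4*t), 2*t*exp(4*t), -t*exp(4*t)]
  [0, exp(4*t), 0]
  [t*exp(4*t), 2*t*exp(4*t), -t*exp(4*t) + exp(4*t)]

Strategy: write B = P · J · P⁻¹ where J is a Jordan canonical form, so e^{tB} = P · e^{tJ} · P⁻¹, and e^{tJ} can be computed block-by-block.

B has Jordan form
J =
  [4, 1, 0]
  [0, 4, 0]
  [0, 0, 4]
(up to reordering of blocks).

Per-block formulas:
  For a 1×1 block at λ = 4: exp(t · [4]) = [e^(4t)].
  For a 2×2 Jordan block J_2(4): exp(t · J_2(4)) = e^(4t)·(I + t·N), where N is the 2×2 nilpotent shift.

After assembling e^{tJ} and conjugating by P, we get:

e^{tB} =
  [t*exp(4*t) + exp(4*t), 2*t*exp(4*t), -t*exp(4*t)]
  [0, exp(4*t), 0]
  [t*exp(4*t), 2*t*exp(4*t), -t*exp(4*t) + exp(4*t)]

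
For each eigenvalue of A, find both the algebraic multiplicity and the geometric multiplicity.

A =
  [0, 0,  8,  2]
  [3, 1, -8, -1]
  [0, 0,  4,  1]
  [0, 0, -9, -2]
λ = 0: alg = 1, geom = 1; λ = 1: alg = 3, geom = 1

Step 1 — factor the characteristic polynomial to read off the algebraic multiplicities:
  χ_A(x) = x*(x - 1)^3

Step 2 — compute geometric multiplicities via the rank-nullity identity g(λ) = n − rank(A − λI):
  rank(A − (0)·I) = 3, so dim ker(A − (0)·I) = n − 3 = 1
  rank(A − (1)·I) = 3, so dim ker(A − (1)·I) = n − 3 = 1

Summary:
  λ = 0: algebraic multiplicity = 1, geometric multiplicity = 1
  λ = 1: algebraic multiplicity = 3, geometric multiplicity = 1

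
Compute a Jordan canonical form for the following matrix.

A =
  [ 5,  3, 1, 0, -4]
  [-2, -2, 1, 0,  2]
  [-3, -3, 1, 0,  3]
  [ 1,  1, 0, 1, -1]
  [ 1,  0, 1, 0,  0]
J_3(1) ⊕ J_1(1) ⊕ J_1(1)

The characteristic polynomial is
  det(x·I − A) = x^5 - 5*x^4 + 10*x^3 - 10*x^2 + 5*x - 1 = (x - 1)^5

Eigenvalues and multiplicities (the geometric multiplicity of λ is n − rank(A − λI), which equals the number of Jordan blocks for λ):
  λ = 1: algebraic multiplicity = 5, geometric multiplicity = 3

Determining the block sizes for each eigenvalue:
  λ = 1: with am = 5 and gm = 3, the partition is not yet determined (e.g. several partitions of 5 into 3 parts exist). Let N = A − (1)·I. Computing rank(N^1) = 2, rank(N^2) = 1, rank(N^3) = 0; the number of blocks of size ≥ j is rank(N^{j−1}) − rank(N^j), giving [3, 1, 1]. So we have 1 block(s) of size 3, 2 block(s) of size 1 → block sizes [3, 1, 1]

Assembling the blocks gives a Jordan form
J =
  [1, 1, 0, 0, 0]
  [0, 1, 1, 0, 0]
  [0, 0, 1, 0, 0]
  [0, 0, 0, 1, 0]
  [0, 0, 0, 0, 1]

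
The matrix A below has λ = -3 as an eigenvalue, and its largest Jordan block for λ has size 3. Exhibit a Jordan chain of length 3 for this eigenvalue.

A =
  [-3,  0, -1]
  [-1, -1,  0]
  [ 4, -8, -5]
A Jordan chain for λ = -3 of length 3:
v_1 = (-4, -2, 0)ᵀ
v_2 = (0, -1, 4)ᵀ
v_3 = (1, 0, 0)ᵀ

Let N = A − (-3)·I. We want v_3 with N^3 v_3 = 0 but N^2 v_3 ≠ 0; then v_{j-1} := N · v_j for j = 3, …, 2.

Pick v_3 = (1, 0, 0)ᵀ.
Then v_2 = N · v_3 = (0, -1, 4)ᵀ.
Then v_1 = N · v_2 = (-4, -2, 0)ᵀ.

Sanity check: (A − (-3)·I) v_1 = (0, 0, 0)ᵀ = 0. ✓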